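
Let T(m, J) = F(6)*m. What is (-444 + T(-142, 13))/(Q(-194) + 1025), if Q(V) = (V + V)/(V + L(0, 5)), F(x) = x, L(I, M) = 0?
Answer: -1296/1027 ≈ -1.2619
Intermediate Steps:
T(m, J) = 6*m
Q(V) = 2 (Q(V) = (V + V)/(V + 0) = (2*V)/V = 2)
(-444 + T(-142, 13))/(Q(-194) + 1025) = (-444 + 6*(-142))/(2 + 1025) = (-444 - 852)/1027 = -1296*1/1027 = -1296/1027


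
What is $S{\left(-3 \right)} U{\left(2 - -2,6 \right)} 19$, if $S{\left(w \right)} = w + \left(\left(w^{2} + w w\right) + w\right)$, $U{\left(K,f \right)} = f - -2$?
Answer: $1824$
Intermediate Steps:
$U{\left(K,f \right)} = 2 + f$ ($U{\left(K,f \right)} = f + 2 = 2 + f$)
$S{\left(w \right)} = 2 w + 2 w^{2}$ ($S{\left(w \right)} = w + \left(\left(w^{2} + w^{2}\right) + w\right) = w + \left(2 w^{2} + w\right) = w + \left(w + 2 w^{2}\right) = 2 w + 2 w^{2}$)
$S{\left(-3 \right)} U{\left(2 - -2,6 \right)} 19 = 2 \left(-3\right) \left(1 - 3\right) \left(2 + 6\right) 19 = 2 \left(-3\right) \left(-2\right) 8 \cdot 19 = 12 \cdot 8 \cdot 19 = 96 \cdot 19 = 1824$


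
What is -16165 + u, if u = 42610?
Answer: 26445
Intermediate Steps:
-16165 + u = -16165 + 42610 = 26445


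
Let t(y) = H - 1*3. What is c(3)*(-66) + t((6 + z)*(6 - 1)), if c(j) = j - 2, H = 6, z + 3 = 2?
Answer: -63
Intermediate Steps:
z = -1 (z = -3 + 2 = -1)
t(y) = 3 (t(y) = 6 - 1*3 = 6 - 3 = 3)
c(j) = -2 + j
c(3)*(-66) + t((6 + z)*(6 - 1)) = (-2 + 3)*(-66) + 3 = 1*(-66) + 3 = -66 + 3 = -63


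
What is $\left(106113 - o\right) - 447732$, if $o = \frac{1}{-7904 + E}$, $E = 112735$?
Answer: $- \frac{35812261390}{104831} \approx -3.4162 \cdot 10^{5}$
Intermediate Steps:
$o = \frac{1}{104831}$ ($o = \frac{1}{-7904 + 112735} = \frac{1}{104831} \approx 9.5392 \cdot 10^{-6}$)
$\left(106113 - o\right) - 447732 = \left(106113 - \frac{1}{104831}\right) - 447732 = \frac{11123931902}{104831} - 447732 = - \frac{35812261390}{104831}$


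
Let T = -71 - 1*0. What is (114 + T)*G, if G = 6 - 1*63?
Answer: -2451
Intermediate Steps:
T = -71 (T = -71 + 0 = -71)
G = -57 (G = 6 - 63 = -57)
(114 + T)*G = (114 - 71)*(-57) = 43*(-57) = -2451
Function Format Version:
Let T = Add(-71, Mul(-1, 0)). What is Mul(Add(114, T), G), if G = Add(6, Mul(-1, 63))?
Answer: -2451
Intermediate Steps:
T = -71 (T = Add(-71, 0) = -71)
G = -57 (G = Add(6, -63) = -57)
Mul(Add(114, T), G) = Mul(Add(114, -71), -57) = Mul(43, -57) = -2451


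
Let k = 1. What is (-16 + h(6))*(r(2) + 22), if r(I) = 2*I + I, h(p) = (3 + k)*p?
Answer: 224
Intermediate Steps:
h(p) = 4*p (h(p) = (3 + 1)*p = 4*p)
r(I) = 3*I
(-16 + h(6))*(r(2) + 22) = (-16 + 4*6)*(3*2 + 22) = (-16 + 24)*(6 + 22) = 8*28 = 224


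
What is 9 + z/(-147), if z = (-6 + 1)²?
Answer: 1298/147 ≈ 8.8299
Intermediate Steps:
z = 25 (z = (-5)² = 25)
9 + z/(-147) = 9 + 25/(-147) = 9 - 1/147*25 = 9 - 25/147 = 1298/147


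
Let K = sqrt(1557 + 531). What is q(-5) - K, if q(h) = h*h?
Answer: 25 - 6*sqrt(58) ≈ -20.695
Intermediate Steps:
q(h) = h**2
K = 6*sqrt(58) (K = sqrt(2088) = 6*sqrt(58) ≈ 45.695)
q(-5) - K = (-5)**2 - 6*sqrt(58) = 25 - 6*sqrt(58)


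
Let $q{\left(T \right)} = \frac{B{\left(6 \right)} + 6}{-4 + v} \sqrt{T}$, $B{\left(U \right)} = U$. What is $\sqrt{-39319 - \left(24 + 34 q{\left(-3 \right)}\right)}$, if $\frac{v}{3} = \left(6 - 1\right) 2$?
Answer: $\frac{\sqrt{-6648967 - 2652 i \sqrt{3}}}{13} \approx 0.068515 - 198.35 i$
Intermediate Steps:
$v = 30$ ($v = 3 \left(6 - 1\right) 2 = 3 \cdot 5 \cdot 2 = 3 \cdot 10 = 30$)
$q{\left(T \right)} = \frac{6 \sqrt{T}}{13}$ ($q{\left(T \right)} = \frac{6 + 6}{-4 + 30} \sqrt{T} = \frac{12}{26} \sqrt{T} = 12 \cdot \frac{1}{26} \sqrt{T} = \frac{6 \sqrt{T}}{13}$)
$\sqrt{-39319 - \left(24 + 34 q{\left(-3 \right)}\right)} = \sqrt{-39319 - \left(24 + 34 \frac{6 \sqrt{-3}}{13}\right)} = \sqrt{-39319 - \left(24 + 34 \frac{6 i \sqrt{3}}{13}\right)} = \sqrt{-39319 - \left(24 + \frac{204 i \sqrt{3}}{13}\right)} = \sqrt{-39343 - \frac{204 i \sqrt{3}}{13}}$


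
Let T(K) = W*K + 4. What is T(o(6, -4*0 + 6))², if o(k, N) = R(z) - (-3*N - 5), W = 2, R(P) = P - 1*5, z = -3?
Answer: 1156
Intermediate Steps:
R(P) = -5 + P (R(P) = P - 5 = -5 + P)
o(k, N) = -3 + 3*N (o(k, N) = (-5 - 3) - (-3*N - 5) = -8 - (-5 - 3*N) = -8 + (5 + 3*N) = -3 + 3*N)
T(K) = 4 + 2*K (T(K) = 2*K + 4 = 4 + 2*K)
T(o(6, -4*0 + 6))² = (4 + 2*(-3 + 3*(-4*0 + 6)))² = (4 + 2*(-3 + 3*(0 + 6)))² = (4 + 2*(-3 + 3*6))² = (4 + 2*(-3 + 18))² = (4 + 2*15)² = (4 + 30)² = 34² = 1156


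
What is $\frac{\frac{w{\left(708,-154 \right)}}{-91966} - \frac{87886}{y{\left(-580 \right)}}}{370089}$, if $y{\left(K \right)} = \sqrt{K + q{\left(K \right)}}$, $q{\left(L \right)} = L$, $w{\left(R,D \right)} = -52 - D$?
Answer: $- \frac{17}{5672600829} + \frac{43943 i \sqrt{290}}{107325810} \approx -2.9969 \cdot 10^{-9} + 0.0069724 i$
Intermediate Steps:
$y{\left(K \right)} = \sqrt{2} \sqrt{K}$ ($y{\left(K \right)} = \sqrt{K + K} = \sqrt{2 K} = \sqrt{2} \sqrt{K}$)
$\frac{\frac{w{\left(708,-154 \right)}}{-91966} - \frac{87886}{y{\left(-580 \right)}}}{370089} = \frac{\frac{-52 - -154}{-91966} - \frac{87886}{\sqrt{2} \sqrt{-580}}}{370089} = \left(\left(-52 + 154\right) \left(- \frac{1}{91966}\right) - \frac{87886}{\sqrt{2} \cdot 2 i \sqrt{145}}\right) \frac{1}{370089} = \left(102 \left(- \frac{1}{91966}\right) - \frac{87886}{2 i \sqrt{290}}\right) \frac{1}{370089} = \left(- \frac{51}{45983} - 87886 \left(- \frac{i \sqrt{290}}{580}\right)\right) \frac{1}{370089} = \left(- \frac{51}{45983} + \frac{43943 i \sqrt{290}}{290}\right) \frac{1}{370089} = - \frac{17}{5672600829} + \frac{43943 i \sqrt{290}}{107325810}$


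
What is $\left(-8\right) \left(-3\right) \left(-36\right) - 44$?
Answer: $-908$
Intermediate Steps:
$\left(-8\right) \left(-3\right) \left(-36\right) - 44 = 24 \left(-36\right) - 44 = -864 - 44 = -908$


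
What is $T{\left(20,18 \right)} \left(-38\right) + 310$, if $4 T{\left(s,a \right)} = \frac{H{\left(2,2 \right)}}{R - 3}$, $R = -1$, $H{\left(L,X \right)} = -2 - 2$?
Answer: $\frac{601}{2} \approx 300.5$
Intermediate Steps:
$H{\left(L,X \right)} = -4$ ($H{\left(L,X \right)} = -2 - 2 = -4$)
$T{\left(s,a \right)} = \frac{1}{4}$ ($T{\left(s,a \right)} = \frac{\frac{1}{-1 - 3} \left(-4\right)}{4} = \frac{\frac{1}{-4} \left(-4\right)}{4} = \frac{\left(- \frac{1}{4}\right) \left(-4\right)}{4} = \frac{1}{4} \cdot 1 = \frac{1}{4}$)
$T{\left(20,18 \right)} \left(-38\right) + 310 = \frac{1}{4} \left(-38\right) + 310 = - \frac{19}{2} + 310 = \frac{601}{2}$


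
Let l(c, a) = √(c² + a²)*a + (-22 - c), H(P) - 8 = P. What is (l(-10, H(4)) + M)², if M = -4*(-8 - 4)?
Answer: 36432 + 1728*√61 ≈ 49928.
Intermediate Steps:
H(P) = 8 + P
l(c, a) = -22 - c + a*√(a² + c²) (l(c, a) = √(a² + c²)*a + (-22 - c) = a*√(a² + c²) + (-22 - c) = -22 - c + a*√(a² + c²))
M = 48 (M = -4*(-12) = 48)
(l(-10, H(4)) + M)² = ((-22 - 1*(-10) + (8 + 4)*√((8 + 4)² + (-10)²)) + 48)² = ((-22 + 10 + 12*√(12² + 100)) + 48)² = ((-22 + 10 + 12*√(144 + 100)) + 48)² = ((-22 + 10 + 12*√244) + 48)² = ((-22 + 10 + 12*(2*√61)) + 48)² = ((-22 + 10 + 24*√61) + 48)² = ((-12 + 24*√61) + 48)² = (36 + 24*√61)²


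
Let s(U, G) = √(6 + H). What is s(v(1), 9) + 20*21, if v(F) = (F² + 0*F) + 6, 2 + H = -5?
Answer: 420 + I ≈ 420.0 + 1.0*I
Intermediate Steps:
H = -7 (H = -2 - 5 = -7)
v(F) = 6 + F² (v(F) = (F² + 0) + 6 = F² + 6 = 6 + F²)
s(U, G) = I (s(U, G) = √(6 - 7) = √(-1) = I)
s(v(1), 9) + 20*21 = I + 20*21 = I + 420 = 420 + I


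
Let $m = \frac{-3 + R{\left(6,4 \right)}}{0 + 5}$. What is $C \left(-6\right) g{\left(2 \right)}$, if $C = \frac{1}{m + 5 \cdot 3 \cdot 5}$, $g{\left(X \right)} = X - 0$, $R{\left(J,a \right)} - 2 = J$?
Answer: $- \frac{3}{19} \approx -0.15789$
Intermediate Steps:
$R{\left(J,a \right)} = 2 + J$
$g{\left(X \right)} = X$ ($g{\left(X \right)} = X + 0 = X$)
$m = 1$ ($m = \frac{-3 + \left(2 + 6\right)}{0 + 5} = \frac{-3 + 8}{5} = 5 \cdot \frac{1}{5} = 1$)
$C = \frac{1}{76}$ ($C = \frac{1}{1 + 5 \cdot 3 \cdot 5} = \frac{1}{1 + 15 \cdot 5} = \frac{1}{1 + 75} = \frac{1}{76} \approx 0.013158$)
$C \left(-6\right) g{\left(2 \right)} = \frac{1}{76} \left(-6\right) 2 = \left(- \frac{3}{38}\right) 2 = - \frac{3}{19}$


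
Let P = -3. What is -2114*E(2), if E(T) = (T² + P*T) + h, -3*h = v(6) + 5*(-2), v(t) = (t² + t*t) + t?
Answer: 156436/3 ≈ 52145.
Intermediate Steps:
v(t) = t + 2*t² (v(t) = (t² + t²) + t = 2*t² + t = t + 2*t²)
h = -68/3 (h = -(6*(1 + 2*6) + 5*(-2))/3 = -(6*(1 + 12) - 10)/3 = -(6*13 - 10)/3 = -(78 - 10)/3 = -⅓*68 = -68/3 ≈ -22.667)
E(T) = -68/3 + T² - 3*T (E(T) = (T² - 3*T) - 68/3 = -68/3 + T² - 3*T)
-2114*E(2) = -2114*(-68/3 + 2² - 3*2) = -2114*(-68/3 + 4 - 6) = -2114*(-74/3) = 156436/3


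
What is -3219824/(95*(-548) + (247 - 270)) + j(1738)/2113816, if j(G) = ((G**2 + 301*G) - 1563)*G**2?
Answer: 139320895414647593/27523469682 ≈ 5.0619e+6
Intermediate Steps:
j(G) = G**2*(-1563 + G**2 + 301*G) (j(G) = (-1563 + G**2 + 301*G)*G**2 = G**2*(-1563 + G**2 + 301*G))
-3219824/(95*(-548) + (247 - 270)) + j(1738)/2113816 = -3219824/(95*(-548) + (247 - 270)) + (1738**2*(-1563 + 1738**2 + 301*1738))/2113816 = -3219824/(-52060 - 23) + (3020644*(-1563 + 3020644 + 523138))*(1/2113816) = -3219824/(-52083) + (3020644*3542219)*(1/2113816) = -3219824*(-1/52083) + 10699782569036*(1/2113816) = 3219824/52083 + 2674945642259/528454 = 139320895414647593/27523469682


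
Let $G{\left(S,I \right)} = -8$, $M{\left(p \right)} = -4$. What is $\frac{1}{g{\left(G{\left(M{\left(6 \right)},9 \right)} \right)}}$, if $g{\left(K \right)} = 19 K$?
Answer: $- \frac{1}{152} \approx -0.0065789$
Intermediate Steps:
$\frac{1}{g{\left(G{\left(M{\left(6 \right)},9 \right)} \right)}} = \frac{1}{19 \left(-8\right)} = \frac{1}{-152} = - \frac{1}{152}$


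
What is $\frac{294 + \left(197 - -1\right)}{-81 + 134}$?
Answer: $\frac{492}{53} \approx 9.283$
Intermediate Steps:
$\frac{294 + \left(197 - -1\right)}{-81 + 134} = \frac{294 + \left(197 + 1\right)}{53} = \left(294 + 198\right) \frac{1}{53} = 492 \cdot \frac{1}{53} = \frac{492}{53}$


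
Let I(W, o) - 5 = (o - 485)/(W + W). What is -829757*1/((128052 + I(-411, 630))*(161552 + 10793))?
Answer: -682060254/18141501582605 ≈ -3.7597e-5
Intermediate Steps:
I(W, o) = 5 + (-485 + o)/(2*W) (I(W, o) = 5 + (o - 485)/(W + W) = 5 + (-485 + o)/((2*W)) = 5 + (-485 + o)*(1/(2*W)) = 5 + (-485 + o)/(2*W))
-829757*1/((128052 + I(-411, 630))*(161552 + 10793)) = -829757*1/((128052 + (1/2)*(-485 + 630 + 10*(-411))/(-411))*(161552 + 10793)) = -829757*1/(172345*(128052 + (1/2)*(-1/411)*(-485 + 630 - 4110))) = -829757*1/(172345*(128052 + (1/2)*(-1/411)*(-3965))) = -829757*1/(172345*(128052 + 3965/822)) = -829757/((105262709/822)*172345) = -829757/18141501582605/822 = -829757*822/18141501582605 = -682060254/18141501582605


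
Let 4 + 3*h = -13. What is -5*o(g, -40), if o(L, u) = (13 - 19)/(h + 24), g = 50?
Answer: 18/11 ≈ 1.6364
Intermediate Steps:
h = -17/3 (h = -4/3 + (⅓)*(-13) = -4/3 - 13/3 = -17/3 ≈ -5.6667)
o(L, u) = -18/55 (o(L, u) = (13 - 19)/(-17/3 + 24) = -6/55/3 = -6*3/55 = -18/55)
-5*o(g, -40) = -5*(-18/55) = 18/11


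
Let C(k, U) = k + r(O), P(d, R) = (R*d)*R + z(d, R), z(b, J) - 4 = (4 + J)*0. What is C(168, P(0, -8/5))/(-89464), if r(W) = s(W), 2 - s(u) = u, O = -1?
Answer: -171/89464 ≈ -0.0019114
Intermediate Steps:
z(b, J) = 4 (z(b, J) = 4 + (4 + J)*0 = 4 + 0 = 4)
P(d, R) = 4 + d*R² (P(d, R) = (R*d)*R + 4 = d*R² + 4 = 4 + d*R²)
s(u) = 2 - u
r(W) = 2 - W
C(k, U) = 3 + k (C(k, U) = k + (2 - 1*(-1)) = k + (2 + 1) = k + 3 = 3 + k)
C(168, P(0, -8/5))/(-89464) = (3 + 168)/(-89464) = 171*(-1/89464) = -171/89464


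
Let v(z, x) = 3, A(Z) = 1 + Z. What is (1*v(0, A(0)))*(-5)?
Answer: -15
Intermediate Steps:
(1*v(0, A(0)))*(-5) = (1*3)*(-5) = 3*(-5) = -15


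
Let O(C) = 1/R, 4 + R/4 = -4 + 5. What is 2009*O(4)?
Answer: -2009/12 ≈ -167.42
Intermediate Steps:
R = -12 (R = -16 + 4*(-4 + 5) = -16 + 4*1 = -16 + 4 = -12)
O(C) = -1/12 (O(C) = 1/(-12) = -1/12)
2009*O(4) = 2009*(-1/12) = -2009/12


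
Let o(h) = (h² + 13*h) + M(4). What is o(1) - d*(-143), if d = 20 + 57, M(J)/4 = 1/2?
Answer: 11027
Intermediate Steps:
M(J) = 2 (M(J) = 4*(1/2) = 4*(1*(½)) = 4*(½) = 2)
d = 77
o(h) = 2 + h² + 13*h (o(h) = (h² + 13*h) + 2 = 2 + h² + 13*h)
o(1) - d*(-143) = (2 + 1² + 13*1) - 1*77*(-143) = (2 + 1 + 13) - 77*(-143) = 16 + 11011 = 11027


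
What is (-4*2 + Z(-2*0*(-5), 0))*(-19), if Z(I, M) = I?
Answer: 152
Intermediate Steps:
(-4*2 + Z(-2*0*(-5), 0))*(-19) = (-4*2 - 2*0*(-5))*(-19) = (-8 + 0*(-5))*(-19) = (-8 + 0)*(-19) = -8*(-19) = 152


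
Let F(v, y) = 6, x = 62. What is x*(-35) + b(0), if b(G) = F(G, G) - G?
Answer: -2164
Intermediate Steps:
b(G) = 6 - G
x*(-35) + b(0) = 62*(-35) + (6 - 1*0) = -2170 + (6 + 0) = -2170 + 6 = -2164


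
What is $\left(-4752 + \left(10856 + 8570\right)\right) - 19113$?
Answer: $-4439$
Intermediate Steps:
$\left(-4752 + \left(10856 + 8570\right)\right) - 19113 = \left(-4752 + 19426\right) - 19113 = 14674 - 19113 = -4439$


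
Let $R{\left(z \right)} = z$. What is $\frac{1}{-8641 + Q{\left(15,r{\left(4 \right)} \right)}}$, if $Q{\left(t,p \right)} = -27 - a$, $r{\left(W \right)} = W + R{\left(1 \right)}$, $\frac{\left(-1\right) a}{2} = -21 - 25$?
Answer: $- \frac{1}{8760} \approx -0.00011416$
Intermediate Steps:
$a = 92$ ($a = - 2 \left(-21 - 25\right) = \left(-2\right) \left(-46\right) = 92$)
$r{\left(W \right)} = 1 + W$ ($r{\left(W \right)} = W + 1 = 1 + W$)
$Q{\left(t,p \right)} = -119$ ($Q{\left(t,p \right)} = -27 - 92 = -119$)
$\frac{1}{-8641 + Q{\left(15,r{\left(4 \right)} \right)}} = \frac{1}{-8641 - 119} = \frac{1}{-8760} = - \frac{1}{8760}$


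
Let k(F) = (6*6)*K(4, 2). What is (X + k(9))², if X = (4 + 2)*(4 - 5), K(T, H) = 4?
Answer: 19044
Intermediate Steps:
X = -6 (X = 6*(-1) = -6)
k(F) = 144 (k(F) = (6*6)*4 = 36*4 = 144)
(X + k(9))² = (-6 + 144)² = 138² = 19044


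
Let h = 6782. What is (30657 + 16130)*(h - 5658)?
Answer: 52588588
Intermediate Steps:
(30657 + 16130)*(h - 5658) = (30657 + 16130)*(6782 - 5658) = 46787*1124 = 52588588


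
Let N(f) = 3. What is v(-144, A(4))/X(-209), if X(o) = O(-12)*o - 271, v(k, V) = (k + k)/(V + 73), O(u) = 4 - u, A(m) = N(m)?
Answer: 24/22895 ≈ 0.0010483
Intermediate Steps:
A(m) = 3
v(k, V) = 2*k/(73 + V) (v(k, V) = (2*k)/(73 + V) = 2*k/(73 + V))
X(o) = -271 + 16*o (X(o) = (4 - 1*(-12))*o - 271 = (4 + 12)*o - 271 = 16*o - 271 = -271 + 16*o)
v(-144, A(4))/X(-209) = (2*(-144)/(73 + 3))/(-271 + 16*(-209)) = (2*(-144)/76)/(-271 - 3344) = (2*(-144)*(1/76))/(-3615) = -72/19*(-1/3615) = 24/22895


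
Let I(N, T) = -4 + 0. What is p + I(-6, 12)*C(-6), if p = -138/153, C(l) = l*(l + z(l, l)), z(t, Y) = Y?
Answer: -14734/51 ≈ -288.90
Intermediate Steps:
I(N, T) = -4
C(l) = 2*l² (C(l) = l*(l + l) = l*(2*l) = 2*l²)
p = -46/51 (p = -138*1/153 = -46/51 ≈ -0.90196)
p + I(-6, 12)*C(-6) = -46/51 - 8*(-6)² = -46/51 - 8*36 = -46/51 - 4*72 = -46/51 - 288 = -14734/51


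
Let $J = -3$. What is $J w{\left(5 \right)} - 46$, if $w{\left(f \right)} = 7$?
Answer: $-67$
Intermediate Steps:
$J w{\left(5 \right)} - 46 = \left(-3\right) 7 - 46 = -21 - 46 = -67$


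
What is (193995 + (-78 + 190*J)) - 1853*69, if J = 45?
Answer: 74610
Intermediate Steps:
(193995 + (-78 + 190*J)) - 1853*69 = (193995 + (-78 + 190*45)) - 1853*69 = (193995 + (-78 + 8550)) - 127857 = (193995 + 8472) - 127857 = 202467 - 127857 = 74610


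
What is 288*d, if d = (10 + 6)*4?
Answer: 18432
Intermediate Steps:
d = 64 (d = 16*4 = 64)
288*d = 288*64 = 18432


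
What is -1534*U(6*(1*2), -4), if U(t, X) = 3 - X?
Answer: -10738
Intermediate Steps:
-1534*U(6*(1*2), -4) = -1534*(3 - 1*(-4)) = -1534*(3 + 4) = -1534*7 = -10738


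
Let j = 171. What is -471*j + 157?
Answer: -80384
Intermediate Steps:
-471*j + 157 = -471*171 + 157 = -80541 + 157 = -80384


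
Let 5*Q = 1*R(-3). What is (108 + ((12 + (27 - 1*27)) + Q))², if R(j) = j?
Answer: 356409/25 ≈ 14256.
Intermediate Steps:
Q = -⅗ (Q = (1*(-3))/5 = (⅕)*(-3) = -⅗ ≈ -0.60000)
(108 + ((12 + (27 - 1*27)) + Q))² = (108 + ((12 + (27 - 1*27)) - ⅗))² = (108 + ((12 + (27 - 27)) - ⅗))² = (108 + ((12 + 0) - ⅗))² = (108 + (12 - ⅗))² = (108 + 57/5)² = (597/5)² = 356409/25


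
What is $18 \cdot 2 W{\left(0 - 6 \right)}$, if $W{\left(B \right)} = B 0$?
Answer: $0$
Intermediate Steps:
$W{\left(B \right)} = 0$
$18 \cdot 2 W{\left(0 - 6 \right)} = 18 \cdot 2 \cdot 0 = 36 \cdot 0 = 0$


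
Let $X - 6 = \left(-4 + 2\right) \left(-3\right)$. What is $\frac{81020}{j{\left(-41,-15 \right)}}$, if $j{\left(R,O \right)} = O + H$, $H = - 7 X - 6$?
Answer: $- \frac{16204}{21} \approx -771.62$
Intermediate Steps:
$X = 12$ ($X = 6 + \left(-4 + 2\right) \left(-3\right) = 6 - -6 = 6 + 6 = 12$)
$H = -90$ ($H = \left(-7\right) 12 - 6 = -84 - 6 = -90$)
$j{\left(R,O \right)} = -90 + O$ ($j{\left(R,O \right)} = O - 90 = -90 + O$)
$\frac{81020}{j{\left(-41,-15 \right)}} = \frac{81020}{-90 - 15} = \frac{81020}{-105} = 81020 \left(- \frac{1}{105}\right) = - \frac{16204}{21}$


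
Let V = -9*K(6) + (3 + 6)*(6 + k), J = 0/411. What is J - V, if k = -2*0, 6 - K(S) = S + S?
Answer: -108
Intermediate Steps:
K(S) = 6 - 2*S (K(S) = 6 - (S + S) = 6 - 2*S)
k = 0
J = 0 (J = 0*(1/411) = 0)
V = 108 (V = -9*(6 - 2*6) + (3 + 6)*(6 + 0) = -9*(6 - 12) + 9*6 = -9*(-6) + 54 = 54 + 54 = 108)
J - V = 0 - 1*108 = 0 - 108 = -108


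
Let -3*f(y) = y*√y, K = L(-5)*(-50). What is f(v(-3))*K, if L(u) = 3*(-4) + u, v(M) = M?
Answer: 850*I*√3 ≈ 1472.2*I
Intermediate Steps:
L(u) = -12 + u
K = 850 (K = (-12 - 5)*(-50) = -17*(-50) = 850)
f(y) = -y^(3/2)/3 (f(y) = -y*√y/3 = -y^(3/2)/3)
f(v(-3))*K = -(-1)*I*√3*850 = (I*√3)*850 = 850*I*√3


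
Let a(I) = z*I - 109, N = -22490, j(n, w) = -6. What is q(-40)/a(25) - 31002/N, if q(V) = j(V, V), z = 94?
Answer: 11556757/8400015 ≈ 1.3758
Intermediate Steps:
q(V) = -6
a(I) = -109 + 94*I (a(I) = 94*I - 109 = -109 + 94*I)
q(-40)/a(25) - 31002/N = -6/(-109 + 94*25) - 31002/(-22490) = -6/(-109 + 2350) - 31002*(-1/22490) = -6/2241 + 15501/11245 = -6*1/2241 + 15501/11245 = -2/747 + 15501/11245 = 11556757/8400015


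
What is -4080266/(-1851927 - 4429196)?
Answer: 4080266/6281123 ≈ 0.64961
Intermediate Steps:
-4080266/(-1851927 - 4429196) = -4080266/(-6281123) = -4080266*(-1/6281123) = 4080266/6281123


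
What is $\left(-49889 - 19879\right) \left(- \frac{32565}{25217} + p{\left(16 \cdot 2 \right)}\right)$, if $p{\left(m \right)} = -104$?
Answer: $\frac{1109241432}{151} \approx 7.346 \cdot 10^{6}$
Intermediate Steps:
$\left(-49889 - 19879\right) \left(- \frac{32565}{25217} + p{\left(16 \cdot 2 \right)}\right) = \left(-49889 - 19879\right) \left(- \frac{32565}{25217} - 104\right) = - 69768 \left(\left(-32565\right) \frac{1}{25217} - 104\right) = - 69768 \left(- \frac{195}{151} - 104\right) = \left(-69768\right) \left(- \frac{15899}{151}\right) = \frac{1109241432}{151}$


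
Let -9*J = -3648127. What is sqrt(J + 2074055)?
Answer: sqrt(22314622)/3 ≈ 1574.6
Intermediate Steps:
J = 3648127/9 (J = -1/9*(-3648127) = 3648127/9 ≈ 4.0535e+5)
sqrt(J + 2074055) = sqrt(3648127/9 + 2074055) = sqrt(22314622/9) = sqrt(22314622)/3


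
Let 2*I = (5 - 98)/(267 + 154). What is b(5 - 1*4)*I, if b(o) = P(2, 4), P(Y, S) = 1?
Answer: -93/842 ≈ -0.11045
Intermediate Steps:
I = -93/842 (I = ((5 - 98)/(267 + 154))/2 = (-93/421)/2 = (-93*1/421)/2 = (½)*(-93/421) = -93/842 ≈ -0.11045)
b(o) = 1
b(5 - 1*4)*I = 1*(-93/842) = -93/842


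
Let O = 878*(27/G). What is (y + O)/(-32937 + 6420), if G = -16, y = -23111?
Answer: 196741/212136 ≈ 0.92743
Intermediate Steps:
O = -11853/8 (O = 878*(27/(-16)) = 878*(27*(-1/16)) = 878*(-27/16) = -11853/8 ≈ -1481.6)
(y + O)/(-32937 + 6420) = (-23111 - 11853/8)/(-32937 + 6420) = -196741/8/(-26517) = -196741/8*(-1/26517) = 196741/212136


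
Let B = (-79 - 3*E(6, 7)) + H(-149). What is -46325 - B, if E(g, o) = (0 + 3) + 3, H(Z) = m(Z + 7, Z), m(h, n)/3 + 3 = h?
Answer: -45793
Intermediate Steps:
m(h, n) = -9 + 3*h
H(Z) = 12 + 3*Z (H(Z) = -9 + 3*(Z + 7) = -9 + 3*(7 + Z) = -9 + (21 + 3*Z) = 12 + 3*Z)
E(g, o) = 6 (E(g, o) = 3 + 3 = 6)
B = -532 (B = (-79 - 3*6) + (12 + 3*(-149)) = (-79 - 18) + (12 - 447) = -97 - 435 = -532)
-46325 - B = -46325 - 1*(-532) = -46325 + 532 = -45793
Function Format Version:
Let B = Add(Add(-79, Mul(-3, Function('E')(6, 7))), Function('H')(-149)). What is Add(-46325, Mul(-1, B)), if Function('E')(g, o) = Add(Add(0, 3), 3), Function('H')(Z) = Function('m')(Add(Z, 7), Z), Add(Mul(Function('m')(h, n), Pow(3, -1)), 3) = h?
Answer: -45793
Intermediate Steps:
Function('m')(h, n) = Add(-9, Mul(3, h))
Function('H')(Z) = Add(12, Mul(3, Z)) (Function('H')(Z) = Add(-9, Mul(3, Add(Z, 7))) = Add(-9, Mul(3, Add(7, Z))) = Add(-9, Add(21, Mul(3, Z))) = Add(12, Mul(3, Z)))
Function('E')(g, o) = 6 (Function('E')(g, o) = Add(3, 3) = 6)
B = -532 (B = Add(Add(-79, Mul(-3, 6)), Add(12, Mul(3, -149))) = Add(Add(-79, -18), Add(12, -447)) = Add(-97, -435) = -532)
Add(-46325, Mul(-1, B)) = Add(-46325, Mul(-1, -532)) = Add(-46325, 532) = -45793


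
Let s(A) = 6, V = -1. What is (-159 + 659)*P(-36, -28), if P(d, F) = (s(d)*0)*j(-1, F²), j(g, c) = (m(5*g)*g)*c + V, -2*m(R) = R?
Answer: 0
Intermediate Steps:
m(R) = -R/2
j(g, c) = -1 - 5*c*g²/2 (j(g, c) = ((-5*g/2)*g)*c - 1 = (-5*g²/2)*c - 1 = -5*c*g²/2 - 1 = -1 - 5*c*g²/2)
P(d, F) = 0 (P(d, F) = (6*0)*(-1 - 5/2*F²*(-1)²) = 0*(-1 - 5/2*F²*1) = 0*(-1 - 5*F²/2) = 0)
(-159 + 659)*P(-36, -28) = (-159 + 659)*0 = 500*0 = 0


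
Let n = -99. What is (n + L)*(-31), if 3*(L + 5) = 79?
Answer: 7223/3 ≈ 2407.7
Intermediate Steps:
L = 64/3 (L = -5 + (⅓)*79 = -5 + 79/3 = 64/3 ≈ 21.333)
(n + L)*(-31) = (-99 + 64/3)*(-31) = -233/3*(-31) = 7223/3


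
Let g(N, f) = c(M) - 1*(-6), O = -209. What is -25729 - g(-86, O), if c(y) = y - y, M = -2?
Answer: -25735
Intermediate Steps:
c(y) = 0
g(N, f) = 6 (g(N, f) = 0 - 1*(-6) = 0 + 6 = 6)
-25729 - g(-86, O) = -25729 - 1*6 = -25729 - 6 = -25735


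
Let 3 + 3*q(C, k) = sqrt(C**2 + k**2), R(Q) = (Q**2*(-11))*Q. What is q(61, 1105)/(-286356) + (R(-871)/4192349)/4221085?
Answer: 27260858908033/65810787688111620 - sqrt(1224746)/859068 ≈ -0.00087401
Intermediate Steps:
R(Q) = -11*Q**3 (R(Q) = (-11*Q**2)*Q = -11*Q**3)
q(C, k) = -1 + sqrt(C**2 + k**2)/3
q(61, 1105)/(-286356) + (R(-871)/4192349)/4221085 = (-1 + sqrt(61**2 + 1105**2)/3)/(-286356) + (-11*(-871)**3/4192349)/4221085 = (-1 + sqrt(3721 + 1221025)/3)*(-1/286356) + (-11*(-660776311)*(1/4192349))*(1/4221085) = (-1 + sqrt(1224746)/3)*(-1/286356) + (7268539421*(1/4192349))*(1/4221085) = (1/286356 - sqrt(1224746)/859068) + (7268539421/4192349)*(1/4221085) = (1/286356 - sqrt(1224746)/859068) + 660776311/1608751043515 = 27260858908033/65810787688111620 - sqrt(1224746)/859068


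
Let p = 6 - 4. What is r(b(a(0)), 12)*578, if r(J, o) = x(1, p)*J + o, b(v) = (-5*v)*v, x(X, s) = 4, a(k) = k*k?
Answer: 6936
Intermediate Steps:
a(k) = k**2
p = 2
b(v) = -5*v**2
r(J, o) = o + 4*J (r(J, o) = 4*J + o = o + 4*J)
r(b(a(0)), 12)*578 = (12 + 4*(-5*(0**2)**2))*578 = (12 + 4*(-5*0**2))*578 = (12 + 4*(-5*0))*578 = (12 + 4*0)*578 = (12 + 0)*578 = 12*578 = 6936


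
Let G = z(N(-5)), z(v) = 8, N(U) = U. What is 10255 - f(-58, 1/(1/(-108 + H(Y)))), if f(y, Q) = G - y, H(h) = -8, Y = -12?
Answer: 10189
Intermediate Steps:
G = 8
f(y, Q) = 8 - y
10255 - f(-58, 1/(1/(-108 + H(Y)))) = 10255 - (8 - 1*(-58)) = 10255 - (8 + 58) = 10255 - 1*66 = 10255 - 66 = 10189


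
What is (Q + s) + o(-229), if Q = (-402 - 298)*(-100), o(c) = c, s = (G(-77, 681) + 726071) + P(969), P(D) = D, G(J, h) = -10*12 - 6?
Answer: 796685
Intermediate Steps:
G(J, h) = -126 (G(J, h) = -120 - 6 = -126)
s = 726914 (s = (-126 + 726071) + 969 = 725945 + 969 = 726914)
Q = 70000 (Q = -700*(-100) = 70000)
(Q + s) + o(-229) = (70000 + 726914) - 229 = 796914 - 229 = 796685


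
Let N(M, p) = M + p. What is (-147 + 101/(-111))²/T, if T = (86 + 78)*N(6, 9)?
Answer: 67387681/7577415 ≈ 8.8932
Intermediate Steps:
T = 2460 (T = (86 + 78)*(6 + 9) = 164*15 = 2460)
(-147 + 101/(-111))²/T = (-147 + 101/(-111))²/2460 = (-147 + 101*(-1/111))²*(1/2460) = (-147 - 101/111)²*(1/2460) = (-16418/111)²*(1/2460) = (269550724/12321)*(1/2460) = 67387681/7577415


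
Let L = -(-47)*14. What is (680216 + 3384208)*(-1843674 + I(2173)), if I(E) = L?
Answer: -7490798462784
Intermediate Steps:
L = 658 (L = -47*(-14) = 658)
I(E) = 658
(680216 + 3384208)*(-1843674 + I(2173)) = (680216 + 3384208)*(-1843674 + 658) = 4064424*(-1843016) = -7490798462784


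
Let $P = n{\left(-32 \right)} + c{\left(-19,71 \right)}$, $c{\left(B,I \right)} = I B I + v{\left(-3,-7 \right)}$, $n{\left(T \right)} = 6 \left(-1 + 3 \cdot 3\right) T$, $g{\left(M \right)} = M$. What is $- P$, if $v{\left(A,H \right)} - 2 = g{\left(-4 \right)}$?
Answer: $97317$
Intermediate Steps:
$n{\left(T \right)} = 48 T$ ($n{\left(T \right)} = 6 \left(-1 + 9\right) T = 6 \cdot 8 T = 48 T$)
$v{\left(A,H \right)} = -2$ ($v{\left(A,H \right)} = 2 - 4 = -2$)
$c{\left(B,I \right)} = -2 + B I^{2}$ ($c{\left(B,I \right)} = I B I - 2 = B I I - 2 = B I^{2} - 2 = -2 + B I^{2}$)
$P = -97317$ ($P = 48 \left(-32\right) - \left(2 + 19 \cdot 71^{2}\right) = -1536 - 95781 = -97317$)
$- P = \left(-1\right) \left(-97317\right) = 97317$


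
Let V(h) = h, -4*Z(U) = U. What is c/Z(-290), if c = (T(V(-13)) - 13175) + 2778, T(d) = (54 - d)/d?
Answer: -270456/1885 ≈ -143.48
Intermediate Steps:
Z(U) = -U/4
T(d) = (54 - d)/d
c = -135228/13 (c = ((54 - 1*(-13))/(-13) - 13175) + 2778 = (-(54 + 13)/13 - 13175) + 2778 = (-1/13*67 - 13175) + 2778 = (-67/13 - 13175) + 2778 = -171342/13 + 2778 = -135228/13 ≈ -10402.)
c/Z(-290) = -135228/(13*((-¼*(-290)))) = -135228/(13*145/2) = -135228/13*2/145 = -270456/1885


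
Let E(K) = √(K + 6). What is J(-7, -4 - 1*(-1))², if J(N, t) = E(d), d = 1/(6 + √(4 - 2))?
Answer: 105/17 - √2/34 ≈ 6.1349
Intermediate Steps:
d = 1/(6 + √2) ≈ 0.13488
E(K) = √(6 + K)
J(N, t) = √(105/17 - √2/34) (J(N, t) = √(6 + (3/17 - √2/34)) = √(105/17 - √2/34))
J(-7, -4 - 1*(-1))² = (√(7140 - 34*√2)/34)² = 105/17 - √2/34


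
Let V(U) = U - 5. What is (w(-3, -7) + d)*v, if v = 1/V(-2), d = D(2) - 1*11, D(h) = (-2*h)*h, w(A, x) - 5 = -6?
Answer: 20/7 ≈ 2.8571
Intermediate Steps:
V(U) = -5 + U
w(A, x) = -1 (w(A, x) = 5 - 6 = -1)
D(h) = -2*h²
d = -19 (d = -2*2² - 1*11 = -2*4 - 11 = -8 - 11 = -19)
v = -⅐ (v = 1/(-5 - 2) = 1/(-7) = -⅐ ≈ -0.14286)
(w(-3, -7) + d)*v = (-1 - 19)*(-⅐) = -20*(-⅐) = 20/7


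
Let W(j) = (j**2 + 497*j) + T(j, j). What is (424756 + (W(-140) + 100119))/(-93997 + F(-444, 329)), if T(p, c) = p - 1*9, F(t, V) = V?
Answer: -237373/46834 ≈ -5.0684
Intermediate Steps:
T(p, c) = -9 + p (T(p, c) = p - 9 = -9 + p)
W(j) = -9 + j**2 + 498*j (W(j) = (j**2 + 497*j) + (-9 + j) = -9 + j**2 + 498*j)
(424756 + (W(-140) + 100119))/(-93997 + F(-444, 329)) = (424756 + ((-9 + (-140)**2 + 498*(-140)) + 100119))/(-93997 + 329) = (424756 + ((-9 + 19600 - 69720) + 100119))/(-93668) = (424756 + (-50129 + 100119))*(-1/93668) = (424756 + 49990)*(-1/93668) = 474746*(-1/93668) = -237373/46834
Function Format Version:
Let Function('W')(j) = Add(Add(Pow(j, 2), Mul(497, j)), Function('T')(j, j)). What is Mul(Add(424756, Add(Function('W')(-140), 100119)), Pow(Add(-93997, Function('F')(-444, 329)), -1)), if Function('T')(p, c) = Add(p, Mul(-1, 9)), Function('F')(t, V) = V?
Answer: Rational(-237373, 46834) ≈ -5.0684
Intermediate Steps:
Function('T')(p, c) = Add(-9, p) (Function('T')(p, c) = Add(p, -9) = Add(-9, p))
Function('W')(j) = Add(-9, Pow(j, 2), Mul(498, j)) (Function('W')(j) = Add(Add(Pow(j, 2), Mul(497, j)), Add(-9, j)) = Add(-9, Pow(j, 2), Mul(498, j)))
Mul(Add(424756, Add(Function('W')(-140), 100119)), Pow(Add(-93997, Function('F')(-444, 329)), -1)) = Mul(Add(424756, Add(Add(-9, Pow(-140, 2), Mul(498, -140)), 100119)), Pow(Add(-93997, 329), -1)) = Mul(Add(424756, Add(Add(-9, 19600, -69720), 100119)), Pow(-93668, -1)) = Mul(Add(424756, Add(-50129, 100119)), Rational(-1, 93668)) = Mul(Add(424756, 49990), Rational(-1, 93668)) = Mul(474746, Rational(-1, 93668)) = Rational(-237373, 46834)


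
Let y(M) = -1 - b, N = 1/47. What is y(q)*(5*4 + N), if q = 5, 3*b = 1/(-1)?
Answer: -1882/141 ≈ -13.348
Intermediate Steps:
b = -⅓ (b = (⅓)/(-1) = (⅓)*(-1) = -⅓ ≈ -0.33333)
N = 1/47 ≈ 0.021277
y(M) = -⅔ (y(M) = -1 - 1*(-⅓) = -1 + ⅓ = -⅔)
y(q)*(5*4 + N) = -2*(5*4 + 1/47)/3 = -2*(20 + 1/47)/3 = -⅔*941/47 = -1882/141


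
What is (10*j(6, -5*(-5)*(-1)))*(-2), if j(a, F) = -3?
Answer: 60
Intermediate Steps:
(10*j(6, -5*(-5)*(-1)))*(-2) = (10*(-3))*(-2) = -30*(-2) = 60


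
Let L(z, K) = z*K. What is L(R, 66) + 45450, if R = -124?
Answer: 37266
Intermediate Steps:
L(z, K) = K*z
L(R, 66) + 45450 = 66*(-124) + 45450 = -8184 + 45450 = 37266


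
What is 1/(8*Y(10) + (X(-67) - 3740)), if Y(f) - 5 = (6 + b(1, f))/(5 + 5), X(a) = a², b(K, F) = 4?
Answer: 1/797 ≈ 0.0012547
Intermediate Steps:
Y(f) = 6 (Y(f) = 5 + (6 + 4)/(5 + 5) = 5 + 10/10 = 5 + 10*(⅒) = 5 + 1 = 6)
1/(8*Y(10) + (X(-67) - 3740)) = 1/(8*6 + ((-67)² - 3740)) = 1/(48 + (4489 - 3740)) = 1/(48 + 749) = 1/797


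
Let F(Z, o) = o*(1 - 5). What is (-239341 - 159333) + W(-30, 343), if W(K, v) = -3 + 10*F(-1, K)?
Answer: -397477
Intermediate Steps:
F(Z, o) = -4*o (F(Z, o) = o*(-4) = -4*o)
W(K, v) = -3 - 40*K (W(K, v) = -3 + 10*(-4*K) = -3 - 40*K)
(-239341 - 159333) + W(-30, 343) = (-239341 - 159333) + (-3 - 40*(-30)) = -398674 + (-3 + 1200) = -398674 + 1197 = -397477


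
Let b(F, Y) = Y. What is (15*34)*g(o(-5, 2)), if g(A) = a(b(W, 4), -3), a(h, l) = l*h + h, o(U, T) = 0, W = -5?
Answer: -4080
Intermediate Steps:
a(h, l) = h + h*l (a(h, l) = h*l + h = h + h*l)
g(A) = -8 (g(A) = 4*(1 - 3) = 4*(-2) = -8)
(15*34)*g(o(-5, 2)) = (15*34)*(-8) = 510*(-8) = -4080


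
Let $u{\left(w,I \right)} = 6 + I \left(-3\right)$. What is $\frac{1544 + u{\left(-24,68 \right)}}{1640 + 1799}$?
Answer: $\frac{1346}{3439} \approx 0.39139$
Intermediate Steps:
$u{\left(w,I \right)} = 6 - 3 I$
$\frac{1544 + u{\left(-24,68 \right)}}{1640 + 1799} = \frac{1544 + \left(6 - 204\right)}{1640 + 1799} = \frac{1544 + \left(6 - 204\right)}{3439} = \left(1544 - 198\right) \frac{1}{3439} = 1346 \cdot \frac{1}{3439} = \frac{1346}{3439}$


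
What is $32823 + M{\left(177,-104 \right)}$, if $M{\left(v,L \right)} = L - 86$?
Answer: $32633$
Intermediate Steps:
$M{\left(v,L \right)} = -86 + L$
$32823 + M{\left(177,-104 \right)} = 32823 - 190 = 32633$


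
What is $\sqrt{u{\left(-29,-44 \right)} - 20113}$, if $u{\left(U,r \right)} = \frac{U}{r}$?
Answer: $\frac{3 i \sqrt{1081597}}{22} \approx 141.82 i$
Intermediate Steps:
$\sqrt{u{\left(-29,-44 \right)} - 20113} = \sqrt{- \frac{29}{-44} - 20113} = \sqrt{\left(-29\right) \left(- \frac{1}{44}\right) - 20113} = \sqrt{\frac{29}{44} - 20113} = \sqrt{- \frac{884943}{44}} = \frac{3 i \sqrt{1081597}}{22}$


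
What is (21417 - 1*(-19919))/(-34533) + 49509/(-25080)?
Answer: -915467059/288695880 ≈ -3.1710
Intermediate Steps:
(21417 - 1*(-19919))/(-34533) + 49509/(-25080) = (21417 + 19919)*(-1/34533) + 49509*(-1/25080) = 41336*(-1/34533) - 16503/8360 = -41336/34533 - 16503/8360 = -915467059/288695880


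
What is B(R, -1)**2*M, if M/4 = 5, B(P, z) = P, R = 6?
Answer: 720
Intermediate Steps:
M = 20 (M = 4*5 = 20)
B(R, -1)**2*M = 6**2*20 = 36*20 = 720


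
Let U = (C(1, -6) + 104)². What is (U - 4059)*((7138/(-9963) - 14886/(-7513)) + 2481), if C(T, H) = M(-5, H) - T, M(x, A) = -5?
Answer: 1030275087421835/74852019 ≈ 1.3764e+7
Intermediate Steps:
C(T, H) = -5 - T
U = 9604 (U = ((-5 - 1*1) + 104)² = ((-5 - 1) + 104)² = (-6 + 104)² = 98² = 9604)
(U - 4059)*((7138/(-9963) - 14886/(-7513)) + 2481) = (9604 - 4059)*((7138/(-9963) - 14886/(-7513)) + 2481) = 5545*((7138*(-1/9963) - 14886*(-1/7513)) + 2481) = 5545*((-7138/9963 + 14886/7513) + 2481) = 5545*(94681424/74852019 + 2481) = 5545*(185802540563/74852019) = 1030275087421835/74852019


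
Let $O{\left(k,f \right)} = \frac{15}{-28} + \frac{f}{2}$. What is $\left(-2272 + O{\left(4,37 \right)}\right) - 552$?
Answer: $- \frac{78569}{28} \approx -2806.0$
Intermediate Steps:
$O{\left(k,f \right)} = - \frac{15}{28} + \frac{f}{2}$ ($O{\left(k,f \right)} = 15 \left(- \frac{1}{28}\right) + f \frac{1}{2} = - \frac{15}{28} + \frac{f}{2}$)
$\left(-2272 + O{\left(4,37 \right)}\right) - 552 = \left(-2272 + \left(- \frac{15}{28} + \frac{1}{2} \cdot 37\right)\right) - 552 = \left(-2272 + \left(- \frac{15}{28} + \frac{37}{2}\right)\right) - 552 = \left(-2272 + \frac{503}{28}\right) - 552 = - \frac{63113}{28} - 552 = - \frac{78569}{28}$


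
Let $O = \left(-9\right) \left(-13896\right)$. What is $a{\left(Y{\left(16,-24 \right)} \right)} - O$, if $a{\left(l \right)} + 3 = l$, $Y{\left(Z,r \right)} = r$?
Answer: $-125091$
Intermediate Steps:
$a{\left(l \right)} = -3 + l$
$O = 125064$
$a{\left(Y{\left(16,-24 \right)} \right)} - O = \left(-3 - 24\right) - 125064 = -27 - 125064 = -125091$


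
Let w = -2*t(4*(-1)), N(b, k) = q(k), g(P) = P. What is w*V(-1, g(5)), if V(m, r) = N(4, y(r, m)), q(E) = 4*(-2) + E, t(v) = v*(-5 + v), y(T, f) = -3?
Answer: 792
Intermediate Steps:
q(E) = -8 + E
N(b, k) = -8 + k
V(m, r) = -11 (V(m, r) = -8 - 3 = -11)
w = -72 (w = -2*4*(-1)*(-5 + 4*(-1)) = -(-8)*(-5 - 4) = -(-8)*(-9) = -2*36 = -72)
w*V(-1, g(5)) = -72*(-11) = 792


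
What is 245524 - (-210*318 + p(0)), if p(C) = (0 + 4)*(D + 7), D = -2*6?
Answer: 312324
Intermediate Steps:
D = -12
p(C) = -20 (p(C) = (0 + 4)*(-12 + 7) = 4*(-5) = -20)
245524 - (-210*318 + p(0)) = 245524 - (-210*318 - 20) = 245524 - (-66780 - 20) = 245524 - 1*(-66800) = 245524 + 66800 = 312324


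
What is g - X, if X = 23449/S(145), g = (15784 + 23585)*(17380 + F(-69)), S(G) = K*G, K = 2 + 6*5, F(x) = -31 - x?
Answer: 3181783659431/4640 ≈ 6.8573e+8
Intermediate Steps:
K = 32 (K = 2 + 30 = 32)
S(G) = 32*G
g = 685729242 (g = (15784 + 23585)*(17380 + (-31 - 1*(-69))) = 39369*(17380 + (-31 + 69)) = 39369*(17380 + 38) = 39369*17418 = 685729242)
X = 23449/4640 (X = 23449/((32*145)) = 23449/4640 ≈ 5.0537)
g - X = 685729242 - 1*23449/4640 = 685729242 - 23449/4640 = 3181783659431/4640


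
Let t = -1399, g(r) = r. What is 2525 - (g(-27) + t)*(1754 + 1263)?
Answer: 4304767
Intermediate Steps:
2525 - (g(-27) + t)*(1754 + 1263) = 2525 - (-27 - 1399)*(1754 + 1263) = 2525 - (-1426)*3017 = 2525 - 1*(-4302242) = 2525 + 4302242 = 4304767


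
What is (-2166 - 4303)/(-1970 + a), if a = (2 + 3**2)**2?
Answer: 6469/1849 ≈ 3.4986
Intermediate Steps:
a = 121 (a = (2 + 9)**2 = 11**2 = 121)
(-2166 - 4303)/(-1970 + a) = (-2166 - 4303)/(-1970 + 121) = -6469/(-1849) = -6469*(-1/1849) = 6469/1849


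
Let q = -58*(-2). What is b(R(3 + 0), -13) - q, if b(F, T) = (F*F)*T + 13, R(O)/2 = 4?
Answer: -935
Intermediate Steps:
R(O) = 8 (R(O) = 2*4 = 8)
b(F, T) = 13 + T*F² (b(F, T) = F²*T + 13 = T*F² + 13 = 13 + T*F²)
q = 116
b(R(3 + 0), -13) - q = (13 - 13*8²) - 1*116 = (13 - 13*64) - 116 = (13 - 832) - 116 = -819 - 116 = -935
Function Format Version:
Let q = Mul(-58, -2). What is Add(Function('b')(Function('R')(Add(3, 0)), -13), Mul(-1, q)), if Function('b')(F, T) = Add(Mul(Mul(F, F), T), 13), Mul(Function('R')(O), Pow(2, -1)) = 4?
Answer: -935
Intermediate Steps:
Function('R')(O) = 8 (Function('R')(O) = Mul(2, 4) = 8)
Function('b')(F, T) = Add(13, Mul(T, Pow(F, 2))) (Function('b')(F, T) = Add(Mul(Pow(F, 2), T), 13) = Add(Mul(T, Pow(F, 2)), 13) = Add(13, Mul(T, Pow(F, 2))))
q = 116
Add(Function('b')(Function('R')(Add(3, 0)), -13), Mul(-1, q)) = Add(Add(13, Mul(-13, Pow(8, 2))), Mul(-1, 116)) = Add(Add(13, Mul(-13, 64)), -116) = Add(Add(13, -832), -116) = Add(-819, -116) = -935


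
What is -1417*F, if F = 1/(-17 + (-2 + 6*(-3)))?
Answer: 1417/37 ≈ 38.297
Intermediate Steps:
F = -1/37 (F = 1/(-17 + (-2 - 18)) = 1/(-17 - 20) = 1/(-37) = -1/37 ≈ -0.027027)
-1417*F = -1417*(-1/37) = 1417/37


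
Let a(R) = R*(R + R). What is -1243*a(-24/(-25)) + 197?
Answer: -1308811/625 ≈ -2094.1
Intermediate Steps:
a(R) = 2*R**2 (a(R) = R*(2*R) = 2*R**2)
-1243*a(-24/(-25)) + 197 = -2486*(-24/(-25))**2 + 197 = -2486*(-24*(-1/25))**2 + 197 = -2486*(24/25)**2 + 197 = -2486*576/625 + 197 = -1243*1152/625 + 197 = -1431936/625 + 197 = -1308811/625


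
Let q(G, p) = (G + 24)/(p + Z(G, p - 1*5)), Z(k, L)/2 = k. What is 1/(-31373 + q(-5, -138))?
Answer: -148/4643223 ≈ -3.1874e-5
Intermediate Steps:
Z(k, L) = 2*k
q(G, p) = (24 + G)/(p + 2*G) (q(G, p) = (G + 24)/(p + 2*G) = (24 + G)/(p + 2*G))
1/(-31373 + q(-5, -138)) = 1/(-31373 + (24 - 5)/(-138 + 2*(-5))) = 1/(-31373 + 19/(-138 - 10)) = 1/(-31373 + 19/(-148)) = 1/(-31373 - 1/148*19) = 1/(-31373 - 19/148) = 1/(-4643223/148) = -148/4643223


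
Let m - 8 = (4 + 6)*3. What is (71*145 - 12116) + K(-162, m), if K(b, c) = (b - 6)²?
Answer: 26403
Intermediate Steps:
m = 38 (m = 8 + (4 + 6)*3 = 8 + 10*3 = 8 + 30 = 38)
K(b, c) = (-6 + b)²
(71*145 - 12116) + K(-162, m) = (71*145 - 12116) + (-6 - 162)² = (10295 - 12116) + (-168)² = -1821 + 28224 = 26403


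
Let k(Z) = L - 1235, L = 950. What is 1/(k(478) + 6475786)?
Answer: 1/6475501 ≈ 1.5443e-7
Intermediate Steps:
k(Z) = -285 (k(Z) = 950 - 1235 = -285)
1/(k(478) + 6475786) = 1/(-285 + 6475786) = 1/6475501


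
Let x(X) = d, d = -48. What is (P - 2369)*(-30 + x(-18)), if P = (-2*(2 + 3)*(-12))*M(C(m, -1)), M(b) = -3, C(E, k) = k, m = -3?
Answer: 212862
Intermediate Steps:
x(X) = -48
P = -360 (P = (-2*(2 + 3)*(-12))*(-3) = (-2*5*(-12))*(-3) = -10*(-12)*(-3) = 120*(-3) = -360)
(P - 2369)*(-30 + x(-18)) = (-360 - 2369)*(-30 - 48) = -2729*(-78) = 212862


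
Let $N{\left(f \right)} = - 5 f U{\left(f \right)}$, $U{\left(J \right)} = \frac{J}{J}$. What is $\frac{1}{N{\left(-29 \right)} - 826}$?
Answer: $- \frac{1}{681} \approx -0.0014684$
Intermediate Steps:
$U{\left(J \right)} = 1$
$N{\left(f \right)} = - 5 f$ ($N{\left(f \right)} = - 5 f 1 = - 5 f$)
$\frac{1}{N{\left(-29 \right)} - 826} = \frac{1}{\left(-5\right) \left(-29\right) - 826} = \frac{1}{145 - 826} = \frac{1}{-681} = - \frac{1}{681}$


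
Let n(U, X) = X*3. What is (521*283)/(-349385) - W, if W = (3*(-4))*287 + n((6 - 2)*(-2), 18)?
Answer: 1184267707/349385 ≈ 3389.6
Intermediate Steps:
n(U, X) = 3*X
W = -3390 (W = (3*(-4))*287 + 3*18 = -12*287 + 54 = -3444 + 54 = -3390)
(521*283)/(-349385) - W = (521*283)/(-349385) - 1*(-3390) = 147443*(-1/349385) + 3390 = -147443/349385 + 3390 = 1184267707/349385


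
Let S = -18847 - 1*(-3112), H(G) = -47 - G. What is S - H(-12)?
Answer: -15700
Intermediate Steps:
S = -15735 (S = -18847 + 3112 = -15735)
S - H(-12) = -15735 - (-47 - 1*(-12)) = -15735 - (-47 + 12) = -15735 - 1*(-35) = -15735 + 35 = -15700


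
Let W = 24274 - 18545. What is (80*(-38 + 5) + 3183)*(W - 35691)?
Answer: -16269366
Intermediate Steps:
W = 5729
(80*(-38 + 5) + 3183)*(W - 35691) = (80*(-38 + 5) + 3183)*(5729 - 35691) = (80*(-33) + 3183)*(-29962) = (-2640 + 3183)*(-29962) = 543*(-29962) = -16269366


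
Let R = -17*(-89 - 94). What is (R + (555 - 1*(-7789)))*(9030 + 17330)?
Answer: 301953800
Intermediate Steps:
R = 3111 (R = -17*(-183) = 3111)
(R + (555 - 1*(-7789)))*(9030 + 17330) = (3111 + (555 - 1*(-7789)))*(9030 + 17330) = (3111 + (555 + 7789))*26360 = (3111 + 8344)*26360 = 11455*26360 = 301953800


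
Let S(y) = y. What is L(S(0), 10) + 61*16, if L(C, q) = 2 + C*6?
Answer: 978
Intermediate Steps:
L(C, q) = 2 + 6*C
L(S(0), 10) + 61*16 = (2 + 6*0) + 61*16 = (2 + 0) + 976 = 2 + 976 = 978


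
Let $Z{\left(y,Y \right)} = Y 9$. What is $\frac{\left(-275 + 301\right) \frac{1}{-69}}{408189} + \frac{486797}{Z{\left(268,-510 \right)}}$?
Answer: $- \frac{1523406398113}{14364170910} \approx -106.06$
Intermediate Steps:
$Z{\left(y,Y \right)} = 9 Y$
$\frac{\left(-275 + 301\right) \frac{1}{-69}}{408189} + \frac{486797}{Z{\left(268,-510 \right)}} = \frac{\left(-275 + 301\right) \frac{1}{-69}}{408189} + \frac{486797}{9 \left(-510\right)} = 26 \left(- \frac{1}{69}\right) \frac{1}{408189} + \frac{486797}{-4590} = \left(- \frac{26}{69}\right) \frac{1}{408189} + 486797 \left(- \frac{1}{4590}\right) = - \frac{26}{28165041} - \frac{486797}{4590} = - \frac{1523406398113}{14364170910}$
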